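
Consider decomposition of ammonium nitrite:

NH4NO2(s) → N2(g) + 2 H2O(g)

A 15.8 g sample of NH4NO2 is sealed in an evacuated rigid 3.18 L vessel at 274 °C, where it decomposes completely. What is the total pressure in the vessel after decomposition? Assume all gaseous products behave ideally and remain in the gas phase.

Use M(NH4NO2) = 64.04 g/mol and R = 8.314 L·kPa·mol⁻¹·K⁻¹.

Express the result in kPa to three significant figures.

n(NH4NO2) = 15.8 / 64.04 = 0.2467 mol
n(gas produced) = (3/1) × 0.2467 = 0.7401 mol
P = nRT/V = 0.7401 × 8.314 × 547.15 / 3.18 = 1059 kPa

1060 kPa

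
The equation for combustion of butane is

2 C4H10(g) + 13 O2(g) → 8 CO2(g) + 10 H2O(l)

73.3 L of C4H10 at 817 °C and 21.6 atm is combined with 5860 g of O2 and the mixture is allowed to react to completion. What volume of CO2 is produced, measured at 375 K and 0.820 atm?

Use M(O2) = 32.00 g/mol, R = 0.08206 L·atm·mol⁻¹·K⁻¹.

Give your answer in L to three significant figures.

2660 L

n(C4H10) = PV/RT = (21.6 × 73.3) / (0.08206 × 1090.15) = 17.70 mol
n(O2) = 5860 / 32.00 = 183.1 mol
For 17.70 mol C4H10, stoichiometry requires (13/2) × 17.70 = 115.0 mol O2; 183.1 mol is available, so C4H10 is limiting.
n(CO2) = (8/2) × 17.70 = 70.80 mol
V(CO2) = nRT/P = 70.80 × 0.08206 × 375 / 0.820 = 2657 L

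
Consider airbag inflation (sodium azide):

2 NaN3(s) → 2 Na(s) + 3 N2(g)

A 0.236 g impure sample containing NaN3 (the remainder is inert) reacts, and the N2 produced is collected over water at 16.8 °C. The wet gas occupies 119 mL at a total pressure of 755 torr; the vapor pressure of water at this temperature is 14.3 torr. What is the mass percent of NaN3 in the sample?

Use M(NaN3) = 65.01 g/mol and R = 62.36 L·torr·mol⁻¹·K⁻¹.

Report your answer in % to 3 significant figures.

89.5 %

P(N2) = 755 − 14.3 = 740.7 torr
n(N2) = PV/RT = (740.7 × 0.1190) / (62.36 × 289.95) = 0.004875 mol
n(NaN3) = (2/3) × 0.004875 = 0.003250 mol
m(NaN3) = 0.003250 × 65.01 = 0.2113 g
%NaN3 = 0.2113 / 0.236 × 100 = 89.53%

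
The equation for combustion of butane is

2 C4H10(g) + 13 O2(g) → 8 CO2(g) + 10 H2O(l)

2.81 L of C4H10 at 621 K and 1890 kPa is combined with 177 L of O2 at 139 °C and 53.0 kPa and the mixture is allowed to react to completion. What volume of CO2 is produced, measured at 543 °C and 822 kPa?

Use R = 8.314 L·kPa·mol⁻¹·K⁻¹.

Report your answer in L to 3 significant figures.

13.9 L

n(C4H10) = PV/RT = (1890 × 2.81) / (8.314 × 621) = 1.029 mol
n(O2) = PV/RT = (53.0 × 177) / (8.314 × 412.15) = 2.738 mol
For 1.029 mol C4H10, stoichiometry requires (13/2) × 1.029 = 6.688 mol O2; 2.738 mol is available, so O2 is limiting.
n(CO2) = (8/13) × 2.738 = 1.685 mol
V(CO2) = nRT/P = 1.685 × 8.314 × 816.15 / 822 = 13.91 L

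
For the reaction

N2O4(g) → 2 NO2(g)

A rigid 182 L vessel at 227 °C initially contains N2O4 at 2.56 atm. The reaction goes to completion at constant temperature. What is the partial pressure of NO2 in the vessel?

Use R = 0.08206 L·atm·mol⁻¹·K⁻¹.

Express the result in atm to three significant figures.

5.12 atm

n(N2O4)₀ = PV/RT = (2.56 × 182) / (0.08206 × 500.15) = 11.35 mol
n(NO2) = (2/1) × 11.35 = 22.70 mol
P(NO2) = nRT/V = 22.70 × 0.08206 × 500.15 / 182 = 5.119 atm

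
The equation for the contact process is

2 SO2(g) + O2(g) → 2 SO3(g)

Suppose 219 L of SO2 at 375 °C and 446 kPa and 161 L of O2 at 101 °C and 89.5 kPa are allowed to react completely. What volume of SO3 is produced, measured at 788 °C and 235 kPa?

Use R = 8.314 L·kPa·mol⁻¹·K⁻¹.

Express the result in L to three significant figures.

348 L

n(SO2) = PV/RT = (446 × 219) / (8.314 × 648.15) = 18.13 mol
n(O2) = PV/RT = (89.5 × 161) / (8.314 × 374.15) = 4.632 mol
For 18.13 mol SO2, stoichiometry requires (1/2) × 18.13 = 9.065 mol O2; 4.632 mol is available, so O2 is limiting.
n(SO3) = (2/1) × 4.632 = 9.264 mol
V(SO3) = nRT/P = 9.264 × 8.314 × 1061.15 / 235 = 347.8 L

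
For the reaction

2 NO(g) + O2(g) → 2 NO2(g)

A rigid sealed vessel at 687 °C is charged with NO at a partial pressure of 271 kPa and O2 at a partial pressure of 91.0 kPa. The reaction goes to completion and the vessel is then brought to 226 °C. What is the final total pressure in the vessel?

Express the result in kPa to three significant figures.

With V and T fixed, P_i ∝ n_i, so the mole ratios apply directly to partial pressures at 687 °C.
P(O2) required for 271 kPa of NO = (1/2) × 271 = 135.5 kPa; available 91.0 kPa, so O2 is limiting.
P(NO) remaining = 271 − (2/1) × 91.0 = 89.00 kPa
P(gaseous products) = (2)/1 × 91.0 = 182.0 kPa
P_total at 687 °C = 89.00 + 182.0 = 271.0 kPa
Scaling to 226 °C: P = 271.0 × 499.15/960.15 = 140.9 kPa

141 kPa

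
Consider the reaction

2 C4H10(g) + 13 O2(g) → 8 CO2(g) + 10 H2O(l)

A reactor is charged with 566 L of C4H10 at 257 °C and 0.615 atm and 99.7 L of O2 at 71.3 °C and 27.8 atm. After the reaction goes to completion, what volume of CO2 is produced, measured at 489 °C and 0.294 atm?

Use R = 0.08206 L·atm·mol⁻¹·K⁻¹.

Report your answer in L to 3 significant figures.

6810 L

n(C4H10) = PV/RT = (0.615 × 566) / (0.08206 × 530.15) = 8.001 mol
n(O2) = PV/RT = (27.8 × 99.7) / (0.08206 × 344.45) = 98.06 mol
For 8.001 mol C4H10, stoichiometry requires (13/2) × 8.001 = 52.01 mol O2; 98.06 mol is available, so C4H10 is limiting.
n(CO2) = (8/2) × 8.001 = 32.00 mol
V(CO2) = nRT/P = 32.00 × 0.08206 × 762.15 / 0.294 = 6807 L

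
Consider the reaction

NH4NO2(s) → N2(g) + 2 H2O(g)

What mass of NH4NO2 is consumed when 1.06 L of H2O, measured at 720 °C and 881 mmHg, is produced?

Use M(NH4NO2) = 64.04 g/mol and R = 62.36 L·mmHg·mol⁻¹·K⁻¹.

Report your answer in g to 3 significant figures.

0.483 g

n(H2O) = PV/RT = (881 × 1.06) / (62.36 × 993.15) = 0.01508 mol
n(NH4NO2) = (1/2) × 0.01508 = 0.007540 mol
m(NH4NO2) = 0.007540 × 64.04 = 0.4829 g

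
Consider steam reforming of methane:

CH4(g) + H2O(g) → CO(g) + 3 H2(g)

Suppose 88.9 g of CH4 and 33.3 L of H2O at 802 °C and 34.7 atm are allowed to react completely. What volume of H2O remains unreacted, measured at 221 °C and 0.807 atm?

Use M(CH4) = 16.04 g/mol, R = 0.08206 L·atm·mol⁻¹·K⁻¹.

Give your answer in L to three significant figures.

n(CH4) = 88.9 / 16.04 = 5.542 mol
n(H2O) = PV/RT = (34.7 × 33.3) / (0.08206 × 1075.15) = 13.10 mol
For 5.542 mol CH4, stoichiometry requires (1/1) × 5.542 = 5.542 mol H2O; 13.10 mol is available, so CH4 is limiting.
n(H2O) consumed = (1/1) × 5.542 = 5.542 mol; remaining = 13.10 − 5.542 = 7.558 mol
V(H2O) = nRT/P = 7.558 × 0.08206 × 494.15 / 0.807 = 379.8 L

380 L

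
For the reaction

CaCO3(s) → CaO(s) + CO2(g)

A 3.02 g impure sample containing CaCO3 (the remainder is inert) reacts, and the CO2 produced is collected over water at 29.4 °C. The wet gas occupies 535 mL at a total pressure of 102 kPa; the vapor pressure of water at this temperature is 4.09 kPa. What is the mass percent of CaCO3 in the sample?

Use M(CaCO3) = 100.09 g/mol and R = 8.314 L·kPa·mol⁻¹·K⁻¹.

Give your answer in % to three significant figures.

P(CO2) = 102 − 4.09 = 97.91 kPa
n(CO2) = PV/RT = (97.91 × 0.5350) / (8.314 × 302.55) = 0.02082 mol
n(CaCO3) = (1/1) × 0.02082 = 0.02082 mol
m(CaCO3) = 0.02082 × 100.09 = 2.084 g
%CaCO3 = 2.084 / 3.02 × 100 = 69.01%

69.0 %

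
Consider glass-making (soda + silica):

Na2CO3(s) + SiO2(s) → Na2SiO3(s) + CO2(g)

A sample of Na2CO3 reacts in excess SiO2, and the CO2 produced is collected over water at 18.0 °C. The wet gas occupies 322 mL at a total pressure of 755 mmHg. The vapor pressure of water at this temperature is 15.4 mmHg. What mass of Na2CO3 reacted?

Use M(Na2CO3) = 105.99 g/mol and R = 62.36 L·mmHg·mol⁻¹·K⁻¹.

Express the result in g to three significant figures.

P(CO2) = 755 − 15.4 = 739.6 mmHg
n(CO2) = PV/RT = (739.6 × 0.3220) / (62.36 × 291.15) = 0.01312 mol
n(Na2CO3) = (1/1) × 0.01312 = 0.01312 mol
m(Na2CO3) = 0.01312 × 105.99 = 1.391 g

1.39 g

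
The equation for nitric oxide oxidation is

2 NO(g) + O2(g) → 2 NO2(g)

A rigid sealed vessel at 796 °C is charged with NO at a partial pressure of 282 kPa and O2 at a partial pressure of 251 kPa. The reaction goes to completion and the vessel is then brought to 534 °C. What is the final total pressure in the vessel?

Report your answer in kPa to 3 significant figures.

At constant V, partial pressures at 796 °C are proportional to moles, so apply stoichiometry directly to pressures.
P(O2) required for 282 kPa of NO = (1/2) × 282 = 141.0 kPa; available 251 kPa, so NO is limiting.
P(O2) remaining = 251 − (1/2) × 282 = 110.0 kPa
P(gaseous products) = (2)/2 × 282 = 282.0 kPa
P_total at 796 °C = 110.0 + 282.0 = 392.0 kPa
Scaling to 534 °C: P = 392.0 × 807.15/1069.15 = 295.9 kPa

296 kPa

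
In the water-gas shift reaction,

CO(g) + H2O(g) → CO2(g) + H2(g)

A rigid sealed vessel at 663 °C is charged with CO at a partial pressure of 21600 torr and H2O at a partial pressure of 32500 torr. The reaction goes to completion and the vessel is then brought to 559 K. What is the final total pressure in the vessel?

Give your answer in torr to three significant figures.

Because the vessel is rigid and T is held at 663 °C, work the stoichiometry in partial pressures (P_i = n_iRT/V).
P(H2O) required for 21600 torr of CO = (1/1) × 21600 = 21600 torr; available 32500 torr, so CO is limiting.
P(H2O) remaining = 32500 − (1/1) × 21600 = 10900 torr
P(gaseous products) = (1+1)/1 × 21600 = 43200 torr
P_total at 663 °C = 10900 + 43200 = 54100 torr
Scaling to 559 K: P = 54100 × 559/936.15 = 32300 torr

32300 torr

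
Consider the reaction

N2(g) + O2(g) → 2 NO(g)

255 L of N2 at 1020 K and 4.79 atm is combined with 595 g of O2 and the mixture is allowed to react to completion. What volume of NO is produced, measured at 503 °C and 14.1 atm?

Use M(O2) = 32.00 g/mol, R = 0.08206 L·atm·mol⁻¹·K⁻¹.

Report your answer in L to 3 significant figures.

132 L

n(N2) = PV/RT = (4.79 × 255) / (0.08206 × 1020) = 14.59 mol
n(O2) = 595 / 32.00 = 18.59 mol
For 14.59 mol N2, stoichiometry requires (1/1) × 14.59 = 14.59 mol O2; 18.59 mol is available, so N2 is limiting.
n(NO) = (2/1) × 14.59 = 29.18 mol
V(NO) = nRT/P = 29.18 × 0.08206 × 776.15 / 14.1 = 131.8 L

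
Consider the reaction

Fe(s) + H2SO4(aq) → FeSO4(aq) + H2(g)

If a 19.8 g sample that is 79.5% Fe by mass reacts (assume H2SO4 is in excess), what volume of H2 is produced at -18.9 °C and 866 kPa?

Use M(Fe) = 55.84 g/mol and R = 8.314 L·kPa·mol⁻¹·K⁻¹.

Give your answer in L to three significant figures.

mass of Fe = 19.8 × 79.5/100 = 15.74 g
n(Fe) = 15.74 / 55.84 = 0.2819 mol
n(H2) = (1/1) × 0.2819 = 0.2819 mol
V = nRT/P = 0.2819 × 8.314 × 254.25 / 866 = 0.6881 L

0.688 L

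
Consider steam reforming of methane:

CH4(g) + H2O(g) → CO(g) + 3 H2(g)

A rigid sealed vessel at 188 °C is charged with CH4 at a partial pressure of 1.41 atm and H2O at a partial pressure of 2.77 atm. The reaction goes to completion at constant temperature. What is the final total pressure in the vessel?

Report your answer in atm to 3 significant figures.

With V and T fixed, P_i ∝ n_i, so the mole ratios apply directly to partial pressures at 188 °C.
P(H2O) required for 1.41 atm of CH4 = (1/1) × 1.41 = 1.410 atm; available 2.77 atm, so CH4 is limiting.
P(H2O) remaining = 2.77 − (1/1) × 1.41 = 1.360 atm
P(gaseous products) = (1+3)/1 × 1.41 = 5.640 atm
P_total at 188 °C = 1.360 + 5.640 = 7.000 atm

7.00 atm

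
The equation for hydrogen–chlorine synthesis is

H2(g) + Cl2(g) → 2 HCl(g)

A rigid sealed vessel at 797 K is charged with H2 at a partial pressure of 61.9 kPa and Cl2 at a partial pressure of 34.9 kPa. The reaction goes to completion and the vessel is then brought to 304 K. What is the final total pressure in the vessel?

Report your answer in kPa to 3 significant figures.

36.9 kPa

With V and T fixed, P_i ∝ n_i, so the mole ratios apply directly to partial pressures at 797 K.
P(Cl2) required for 61.9 kPa of H2 = (1/1) × 61.9 = 61.90 kPa; available 34.9 kPa, so Cl2 is limiting.
P(H2) remaining = 61.9 − (1/1) × 34.9 = 27.00 kPa
P(gaseous products) = (2)/1 × 34.9 = 69.80 kPa
P_total at 797 K = 27.00 + 69.80 = 96.80 kPa
Scaling to 304 K: P = 96.80 × 304/797 = 36.92 kPa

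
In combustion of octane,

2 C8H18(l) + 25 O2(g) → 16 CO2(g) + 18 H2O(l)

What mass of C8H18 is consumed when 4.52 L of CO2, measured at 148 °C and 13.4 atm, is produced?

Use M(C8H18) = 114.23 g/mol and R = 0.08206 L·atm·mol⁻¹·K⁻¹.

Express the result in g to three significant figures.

n(CO2) = PV/RT = (13.4 × 4.52) / (0.08206 × 421.15) = 1.753 mol
n(C8H18) = (2/16) × 1.753 = 0.2191 mol
m(C8H18) = 0.2191 × 114.23 = 25.03 g

25.0 g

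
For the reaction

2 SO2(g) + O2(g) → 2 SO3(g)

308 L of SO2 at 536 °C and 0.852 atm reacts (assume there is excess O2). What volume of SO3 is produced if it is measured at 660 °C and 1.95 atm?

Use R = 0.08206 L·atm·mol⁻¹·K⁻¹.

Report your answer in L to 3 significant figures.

155 L

n(SO2) = PV/RT = (0.852 × 308) / (0.08206 × 809.15) = 3.952 mol
n(SO3) = (2/2) × 3.952 = 3.952 mol
V = nRT/P = 3.952 × 0.08206 × 933.15 / 1.95 = 155.2 L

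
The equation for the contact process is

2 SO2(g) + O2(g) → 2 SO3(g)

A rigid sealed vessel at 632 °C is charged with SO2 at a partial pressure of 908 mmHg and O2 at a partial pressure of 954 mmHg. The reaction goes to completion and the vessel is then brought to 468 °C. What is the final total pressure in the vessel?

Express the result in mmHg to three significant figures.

With V and T fixed, P_i ∝ n_i, so the mole ratios apply directly to partial pressures at 632 °C.
P(O2) required for 908 mmHg of SO2 = (1/2) × 908 = 454.0 mmHg; available 954 mmHg, so SO2 is limiting.
P(O2) remaining = 954 − (1/2) × 908 = 500.0 mmHg
P(gaseous products) = (2)/2 × 908 = 908.0 mmHg
P_total at 632 °C = 500.0 + 908.0 = 1408 mmHg
Scaling to 468 °C: P = 1408 × 741.15/905.15 = 1153 mmHg

1150 mmHg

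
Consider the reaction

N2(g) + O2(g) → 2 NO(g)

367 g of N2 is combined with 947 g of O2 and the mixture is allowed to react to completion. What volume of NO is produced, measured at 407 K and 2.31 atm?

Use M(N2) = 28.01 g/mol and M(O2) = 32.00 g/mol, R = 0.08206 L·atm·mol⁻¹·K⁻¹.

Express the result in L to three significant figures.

379 L

n(N2) = 367 / 28.01 = 13.10 mol
n(O2) = 947 / 32.00 = 29.59 mol
For 13.10 mol N2, stoichiometry requires (1/1) × 13.10 = 13.10 mol O2; 29.59 mol is available, so N2 is limiting.
n(NO) = (2/1) × 13.10 = 26.20 mol
V(NO) = nRT/P = 26.20 × 0.08206 × 407 / 2.31 = 378.8 L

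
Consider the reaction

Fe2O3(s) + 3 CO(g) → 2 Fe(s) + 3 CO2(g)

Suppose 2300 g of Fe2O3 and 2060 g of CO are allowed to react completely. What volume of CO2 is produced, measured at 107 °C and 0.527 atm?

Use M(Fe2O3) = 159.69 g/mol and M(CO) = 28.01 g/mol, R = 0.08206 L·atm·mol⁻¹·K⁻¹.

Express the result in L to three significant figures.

2560 L

n(Fe2O3) = 2300 / 159.69 = 14.40 mol
n(CO) = 2060 / 28.01 = 73.55 mol
For 14.40 mol Fe2O3, stoichiometry requires (3/1) × 14.40 = 43.20 mol CO; 73.55 mol is available, so Fe2O3 is limiting.
n(CO2) = (3/1) × 14.40 = 43.20 mol
V(CO2) = nRT/P = 43.20 × 0.08206 × 380.15 / 0.527 = 2557 L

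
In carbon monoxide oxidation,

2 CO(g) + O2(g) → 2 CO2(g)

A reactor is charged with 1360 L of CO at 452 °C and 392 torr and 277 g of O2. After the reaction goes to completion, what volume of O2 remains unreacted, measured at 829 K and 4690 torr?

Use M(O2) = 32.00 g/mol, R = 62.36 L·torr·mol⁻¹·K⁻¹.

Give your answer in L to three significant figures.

n(CO) = PV/RT = (392 × 1360) / (62.36 × 725.15) = 11.79 mol
n(O2) = 277 / 32.00 = 8.656 mol
For 11.79 mol CO, stoichiometry requires (1/2) × 11.79 = 5.895 mol O2; 8.656 mol is available, so CO is limiting.
n(O2) consumed = (1/2) × 11.79 = 5.895 mol; remaining = 8.656 − 5.895 = 2.761 mol
V(O2) = nRT/P = 2.761 × 62.36 × 829 / 4690 = 30.43 L

30.4 L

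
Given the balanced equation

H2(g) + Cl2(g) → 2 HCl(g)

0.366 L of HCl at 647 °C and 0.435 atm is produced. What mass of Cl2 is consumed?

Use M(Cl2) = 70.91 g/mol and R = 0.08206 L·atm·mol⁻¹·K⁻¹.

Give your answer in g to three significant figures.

0.0748 g

n(HCl) = PV/RT = (0.435 × 0.366) / (0.08206 × 920.15) = 0.002109 mol
n(Cl2) = (1/2) × 0.002109 = 0.001055 mol
m(Cl2) = 0.001055 × 70.91 = 0.07481 g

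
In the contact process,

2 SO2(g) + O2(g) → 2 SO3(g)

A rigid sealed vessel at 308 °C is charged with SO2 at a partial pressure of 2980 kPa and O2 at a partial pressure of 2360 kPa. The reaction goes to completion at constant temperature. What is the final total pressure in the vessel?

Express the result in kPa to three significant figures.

3850 kPa

With V and T fixed, P_i ∝ n_i, so the mole ratios apply directly to partial pressures at 308 °C.
P(O2) required for 2980 kPa of SO2 = (1/2) × 2980 = 1490 kPa; available 2360 kPa, so SO2 is limiting.
P(O2) remaining = 2360 − (1/2) × 2980 = 870.0 kPa
P(gaseous products) = (2)/2 × 2980 = 2980 kPa
P_total at 308 °C = 870.0 + 2980 = 3850 kPa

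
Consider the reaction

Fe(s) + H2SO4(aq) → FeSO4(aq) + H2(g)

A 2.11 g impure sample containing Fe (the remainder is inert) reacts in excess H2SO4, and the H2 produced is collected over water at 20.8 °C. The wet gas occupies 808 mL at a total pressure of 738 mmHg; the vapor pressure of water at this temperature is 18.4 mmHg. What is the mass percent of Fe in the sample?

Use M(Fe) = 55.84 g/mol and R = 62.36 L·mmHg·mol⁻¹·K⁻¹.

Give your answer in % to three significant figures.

P(H2) = 738 − 18.4 = 719.6 mmHg
n(H2) = PV/RT = (719.6 × 0.8080) / (62.36 × 293.95) = 0.03172 mol
n(Fe) = (1/1) × 0.03172 = 0.03172 mol
m(Fe) = 0.03172 × 55.84 = 1.771 g
%Fe = 1.771 / 2.11 × 100 = 83.93%

83.9 %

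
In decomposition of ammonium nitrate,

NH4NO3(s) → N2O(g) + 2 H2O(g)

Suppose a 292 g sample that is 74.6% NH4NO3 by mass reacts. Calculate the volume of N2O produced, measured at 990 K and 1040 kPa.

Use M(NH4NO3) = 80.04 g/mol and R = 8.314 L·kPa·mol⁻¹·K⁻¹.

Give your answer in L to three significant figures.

mass of NH4NO3 = 292 × 74.6/100 = 217.8 g
n(NH4NO3) = 217.8 / 80.04 = 2.721 mol
n(N2O) = (1/1) × 2.721 = 2.721 mol
V = nRT/P = 2.721 × 8.314 × 990 / 1040 = 21.53 L

21.5 L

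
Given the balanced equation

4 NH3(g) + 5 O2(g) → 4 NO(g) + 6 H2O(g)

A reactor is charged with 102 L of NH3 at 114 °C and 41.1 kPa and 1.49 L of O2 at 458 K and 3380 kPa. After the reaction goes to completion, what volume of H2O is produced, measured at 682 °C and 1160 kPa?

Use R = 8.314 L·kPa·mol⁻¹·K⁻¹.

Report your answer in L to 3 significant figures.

n(NH3) = PV/RT = (41.1 × 102) / (8.314 × 387.15) = 1.302 mol
n(O2) = PV/RT = (3380 × 1.49) / (8.314 × 458) = 1.323 mol
For 1.302 mol NH3, stoichiometry requires (5/4) × 1.302 = 1.627 mol O2; 1.323 mol is available, so O2 is limiting.
n(H2O) = (6/5) × 1.323 = 1.588 mol
V(H2O) = nRT/P = 1.588 × 8.314 × 955.15 / 1160 = 10.87 L

10.9 L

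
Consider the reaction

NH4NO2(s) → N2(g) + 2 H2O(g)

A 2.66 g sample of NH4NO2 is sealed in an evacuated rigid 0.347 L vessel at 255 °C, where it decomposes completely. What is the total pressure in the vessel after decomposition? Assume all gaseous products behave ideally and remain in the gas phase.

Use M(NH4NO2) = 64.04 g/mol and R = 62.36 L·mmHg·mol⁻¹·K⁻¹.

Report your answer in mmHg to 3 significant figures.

11800 mmHg

n(NH4NO2) = 2.66 / 64.04 = 0.04154 mol
n(gas produced) = (3/1) × 0.04154 = 0.1246 mol
P = nRT/V = 0.1246 × 62.36 × 528.15 / 0.347 = 11830 mmHg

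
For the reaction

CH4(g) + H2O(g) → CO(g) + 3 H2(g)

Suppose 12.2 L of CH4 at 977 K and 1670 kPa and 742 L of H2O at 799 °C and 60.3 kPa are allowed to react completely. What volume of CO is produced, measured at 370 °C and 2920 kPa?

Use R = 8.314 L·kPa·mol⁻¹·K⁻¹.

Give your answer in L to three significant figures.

n(CH4) = PV/RT = (1670 × 12.2) / (8.314 × 977) = 2.508 mol
n(H2O) = PV/RT = (60.3 × 742) / (8.314 × 1072.15) = 5.019 mol
For 2.508 mol CH4, stoichiometry requires (1/1) × 2.508 = 2.508 mol H2O; 5.019 mol is available, so CH4 is limiting.
n(CO) = (1/1) × 2.508 = 2.508 mol
V(CO) = nRT/P = 2.508 × 8.314 × 643.15 / 2920 = 4.593 L

4.59 L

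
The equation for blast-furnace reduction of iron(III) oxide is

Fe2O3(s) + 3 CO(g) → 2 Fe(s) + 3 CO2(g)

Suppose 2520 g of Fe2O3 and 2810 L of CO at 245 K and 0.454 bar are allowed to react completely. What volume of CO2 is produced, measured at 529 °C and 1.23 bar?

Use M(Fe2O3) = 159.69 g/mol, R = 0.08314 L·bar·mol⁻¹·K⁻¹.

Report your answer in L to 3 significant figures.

n(Fe2O3) = 2520 / 159.69 = 15.78 mol
n(CO) = PV/RT = (0.454 × 2810) / (0.08314 × 245) = 62.63 mol
For 15.78 mol Fe2O3, stoichiometry requires (3/1) × 15.78 = 47.34 mol CO; 62.63 mol is available, so Fe2O3 is limiting.
n(CO2) = (3/1) × 15.78 = 47.34 mol
V(CO2) = nRT/P = 47.34 × 0.08314 × 802.15 / 1.23 = 2567 L

2570 L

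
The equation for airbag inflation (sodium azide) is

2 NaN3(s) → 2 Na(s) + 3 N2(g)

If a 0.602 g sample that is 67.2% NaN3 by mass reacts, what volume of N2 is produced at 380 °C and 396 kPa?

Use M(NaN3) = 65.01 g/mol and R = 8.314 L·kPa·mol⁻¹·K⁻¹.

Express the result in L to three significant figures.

mass of NaN3 = 0.602 × 67.2/100 = 0.4045 g
n(NaN3) = 0.4045 / 65.01 = 0.006222 mol
n(N2) = (3/2) × 0.006222 = 0.009333 mol
V = nRT/P = 0.009333 × 8.314 × 653.15 / 396 = 0.1280 L

0.128 L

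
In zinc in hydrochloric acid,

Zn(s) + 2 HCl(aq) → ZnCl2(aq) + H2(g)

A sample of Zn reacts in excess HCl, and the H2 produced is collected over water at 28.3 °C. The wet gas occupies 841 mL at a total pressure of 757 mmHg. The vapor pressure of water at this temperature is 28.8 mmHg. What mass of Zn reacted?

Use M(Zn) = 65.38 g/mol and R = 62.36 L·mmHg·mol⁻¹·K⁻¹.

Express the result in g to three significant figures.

2.13 g

P(H2) = 757 − 28.8 = 728.2 mmHg
n(H2) = PV/RT = (728.2 × 0.8410) / (62.36 × 301.45) = 0.03258 mol
n(Zn) = (1/1) × 0.03258 = 0.03258 mol
m(Zn) = 0.03258 × 65.38 = 2.130 g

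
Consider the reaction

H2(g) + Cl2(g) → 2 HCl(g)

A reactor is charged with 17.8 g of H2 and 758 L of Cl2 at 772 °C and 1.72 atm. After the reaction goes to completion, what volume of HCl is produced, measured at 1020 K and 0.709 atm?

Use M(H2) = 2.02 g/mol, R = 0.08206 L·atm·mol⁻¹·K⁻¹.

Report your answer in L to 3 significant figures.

n(H2) = 17.8 / 2.02 = 8.812 mol
n(Cl2) = PV/RT = (1.72 × 758) / (0.08206 × 1045.15) = 15.20 mol
For 8.812 mol H2, stoichiometry requires (1/1) × 8.812 = 8.812 mol Cl2; 15.20 mol is available, so H2 is limiting.
n(HCl) = (2/1) × 8.812 = 17.62 mol
V(HCl) = nRT/P = 17.62 × 0.08206 × 1020 / 0.709 = 2080 L

2080 L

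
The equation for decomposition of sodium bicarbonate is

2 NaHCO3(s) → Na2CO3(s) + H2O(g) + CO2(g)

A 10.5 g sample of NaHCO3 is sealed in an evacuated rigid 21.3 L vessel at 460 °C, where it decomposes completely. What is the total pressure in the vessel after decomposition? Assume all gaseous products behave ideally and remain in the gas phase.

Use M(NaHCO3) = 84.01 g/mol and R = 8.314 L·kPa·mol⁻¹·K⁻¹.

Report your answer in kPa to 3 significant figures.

n(NaHCO3) = 10.5 / 84.01 = 0.1250 mol
n(gas produced) = (2/2) × 0.1250 = 0.1250 mol
P = nRT/V = 0.1250 × 8.314 × 733.15 / 21.3 = 35.77 kPa

35.8 kPa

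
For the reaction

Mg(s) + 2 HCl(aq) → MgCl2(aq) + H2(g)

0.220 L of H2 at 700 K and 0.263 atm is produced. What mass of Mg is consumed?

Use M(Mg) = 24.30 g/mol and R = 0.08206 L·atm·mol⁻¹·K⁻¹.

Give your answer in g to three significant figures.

n(H2) = PV/RT = (0.263 × 0.220) / (0.08206 × 700) = 0.001007 mol
n(Mg) = (1/1) × 0.001007 = 0.001007 mol
m(Mg) = 0.001007 × 24.30 = 0.02447 g

0.0245 g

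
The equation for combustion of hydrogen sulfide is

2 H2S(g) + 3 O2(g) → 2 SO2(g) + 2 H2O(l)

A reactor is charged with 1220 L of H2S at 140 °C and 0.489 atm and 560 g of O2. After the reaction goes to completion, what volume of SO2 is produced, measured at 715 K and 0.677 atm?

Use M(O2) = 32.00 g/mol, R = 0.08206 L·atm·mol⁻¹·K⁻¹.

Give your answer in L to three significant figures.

1010 L

n(H2S) = PV/RT = (0.489 × 1220) / (0.08206 × 413.15) = 17.60 mol
n(O2) = 560 / 32.00 = 17.50 mol
For 17.60 mol H2S, stoichiometry requires (3/2) × 17.60 = 26.40 mol O2; 17.50 mol is available, so O2 is limiting.
n(SO2) = (2/3) × 17.50 = 11.67 mol
V(SO2) = nRT/P = 11.67 × 0.08206 × 715 / 0.677 = 1011 L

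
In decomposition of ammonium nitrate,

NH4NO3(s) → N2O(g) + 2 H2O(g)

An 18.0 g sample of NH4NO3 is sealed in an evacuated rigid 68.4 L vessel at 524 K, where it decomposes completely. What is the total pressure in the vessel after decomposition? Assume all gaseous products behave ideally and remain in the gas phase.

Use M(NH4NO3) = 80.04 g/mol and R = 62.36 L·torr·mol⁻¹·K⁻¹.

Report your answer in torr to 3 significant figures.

322 torr

n(NH4NO3) = 18.0 / 80.04 = 0.2249 mol
n(gas produced) = (3/1) × 0.2249 = 0.6747 mol
P = nRT/V = 0.6747 × 62.36 × 524 / 68.4 = 322.3 torr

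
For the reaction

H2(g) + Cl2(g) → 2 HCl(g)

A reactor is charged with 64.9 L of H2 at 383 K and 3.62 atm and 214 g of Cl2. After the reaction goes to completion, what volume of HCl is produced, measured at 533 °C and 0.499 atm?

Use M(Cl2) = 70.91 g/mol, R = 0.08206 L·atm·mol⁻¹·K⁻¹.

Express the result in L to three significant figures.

800 L

n(H2) = PV/RT = (3.62 × 64.9) / (0.08206 × 383) = 7.475 mol
n(Cl2) = 214 / 70.91 = 3.018 mol
For 7.475 mol H2, stoichiometry requires (1/1) × 7.475 = 7.475 mol Cl2; 3.018 mol is available, so Cl2 is limiting.
n(HCl) = (2/1) × 3.018 = 6.036 mol
V(HCl) = nRT/P = 6.036 × 0.08206 × 806.15 / 0.499 = 800.2 L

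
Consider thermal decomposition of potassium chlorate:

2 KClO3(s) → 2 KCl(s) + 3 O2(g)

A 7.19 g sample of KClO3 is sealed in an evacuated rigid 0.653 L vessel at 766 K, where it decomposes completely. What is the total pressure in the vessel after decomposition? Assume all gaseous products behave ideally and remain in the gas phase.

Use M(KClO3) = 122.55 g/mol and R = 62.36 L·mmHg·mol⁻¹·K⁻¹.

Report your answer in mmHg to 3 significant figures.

6440 mmHg

n(KClO3) = 7.19 / 122.55 = 0.05867 mol
n(gas produced) = (3/2) × 0.05867 = 0.08800 mol
P = nRT/V = 0.08800 × 62.36 × 766 / 0.653 = 6437 mmHg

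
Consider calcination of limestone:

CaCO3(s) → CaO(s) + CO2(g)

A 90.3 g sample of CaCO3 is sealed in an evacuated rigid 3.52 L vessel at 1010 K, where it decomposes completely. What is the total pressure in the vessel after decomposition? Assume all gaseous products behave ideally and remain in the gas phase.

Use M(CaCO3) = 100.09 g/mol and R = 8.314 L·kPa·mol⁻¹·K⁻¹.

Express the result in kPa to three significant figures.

2150 kPa

n(CaCO3) = 90.3 / 100.09 = 0.9022 mol
n(gas produced) = (1/1) × 0.9022 = 0.9022 mol
P = nRT/V = 0.9022 × 8.314 × 1010 / 3.52 = 2152 kPa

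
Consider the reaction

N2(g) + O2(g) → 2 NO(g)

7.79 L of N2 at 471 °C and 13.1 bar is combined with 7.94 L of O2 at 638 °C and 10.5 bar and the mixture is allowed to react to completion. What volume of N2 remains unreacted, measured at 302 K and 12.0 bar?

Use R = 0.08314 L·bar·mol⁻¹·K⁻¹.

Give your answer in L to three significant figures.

n(N2) = PV/RT = (13.1 × 7.79) / (0.08314 × 744.15) = 1.649 mol
n(O2) = PV/RT = (10.5 × 7.94) / (0.08314 × 911.15) = 1.101 mol
For 1.649 mol N2, stoichiometry requires (1/1) × 1.649 = 1.649 mol O2; 1.101 mol is available, so O2 is limiting.
n(N2) consumed = (1/1) × 1.101 = 1.101 mol; remaining = 1.649 − 1.101 = 0.5480 mol
V(N2) = nRT/P = 0.5480 × 0.08314 × 302 / 12.0 = 1.147 L

1.15 L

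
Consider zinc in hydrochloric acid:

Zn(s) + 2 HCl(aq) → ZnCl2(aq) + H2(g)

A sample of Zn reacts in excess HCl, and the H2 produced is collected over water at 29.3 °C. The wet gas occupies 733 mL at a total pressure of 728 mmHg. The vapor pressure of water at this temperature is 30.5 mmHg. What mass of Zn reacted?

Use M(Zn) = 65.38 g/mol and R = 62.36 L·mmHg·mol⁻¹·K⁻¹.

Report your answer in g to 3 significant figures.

1.77 g

P(H2) = 728 − 30.5 = 697.5 mmHg
n(H2) = PV/RT = (697.5 × 0.7330) / (62.36 × 302.45) = 0.02711 mol
n(Zn) = (1/1) × 0.02711 = 0.02711 mol
m(Zn) = 0.02711 × 65.38 = 1.772 g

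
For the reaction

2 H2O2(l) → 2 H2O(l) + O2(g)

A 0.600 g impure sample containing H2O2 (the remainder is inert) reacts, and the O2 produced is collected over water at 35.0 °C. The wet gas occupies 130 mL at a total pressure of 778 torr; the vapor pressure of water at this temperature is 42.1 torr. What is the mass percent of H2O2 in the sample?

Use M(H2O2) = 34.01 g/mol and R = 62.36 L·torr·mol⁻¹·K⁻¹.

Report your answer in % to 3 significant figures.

56.4 %

P(O2) = 778 − 42.1 = 735.9 torr
n(O2) = PV/RT = (735.9 × 0.1300) / (62.36 × 308.15) = 0.004978 mol
n(H2O2) = (2/1) × 0.004978 = 0.009956 mol
m(H2O2) = 0.009956 × 34.01 = 0.3386 g
%H2O2 = 0.3386 / 0.600 × 100 = 56.43%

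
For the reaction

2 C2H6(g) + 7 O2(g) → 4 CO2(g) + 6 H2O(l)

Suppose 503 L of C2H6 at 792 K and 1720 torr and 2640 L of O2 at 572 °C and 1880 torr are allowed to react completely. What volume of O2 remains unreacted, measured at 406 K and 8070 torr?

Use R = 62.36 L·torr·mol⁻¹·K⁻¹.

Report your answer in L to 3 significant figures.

n(C2H6) = PV/RT = (1720 × 503) / (62.36 × 792) = 17.52 mol
n(O2) = PV/RT = (1880 × 2640) / (62.36 × 845.15) = 94.17 mol
For 17.52 mol C2H6, stoichiometry requires (7/2) × 17.52 = 61.32 mol O2; 94.17 mol is available, so C2H6 is limiting.
n(O2) consumed = (7/2) × 17.52 = 61.32 mol; remaining = 94.17 − 61.32 = 32.85 mol
V(O2) = nRT/P = 32.85 × 62.36 × 406 / 8070 = 103.1 L

103 L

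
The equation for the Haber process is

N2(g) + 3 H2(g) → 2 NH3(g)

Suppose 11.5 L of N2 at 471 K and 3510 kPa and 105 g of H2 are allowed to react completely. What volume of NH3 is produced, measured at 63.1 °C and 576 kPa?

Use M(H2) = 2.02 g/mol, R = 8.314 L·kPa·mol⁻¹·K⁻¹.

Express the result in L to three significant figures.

100 L

n(N2) = PV/RT = (3510 × 11.5) / (8.314 × 471) = 10.31 mol
n(H2) = 105 / 2.02 = 51.98 mol
For 10.31 mol N2, stoichiometry requires (3/1) × 10.31 = 30.93 mol H2; 51.98 mol is available, so N2 is limiting.
n(NH3) = (2/1) × 10.31 = 20.62 mol
V(NH3) = nRT/P = 20.62 × 8.314 × 336.25 / 576 = 100.1 L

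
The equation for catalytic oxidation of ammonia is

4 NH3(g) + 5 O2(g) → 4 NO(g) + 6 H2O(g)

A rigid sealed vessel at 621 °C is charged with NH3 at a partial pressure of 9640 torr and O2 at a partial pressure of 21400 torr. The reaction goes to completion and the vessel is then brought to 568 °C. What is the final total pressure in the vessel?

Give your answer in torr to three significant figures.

With V and T fixed, P_i ∝ n_i, so the mole ratios apply directly to partial pressures at 621 °C.
P(O2) required for 9640 torr of NH3 = (5/4) × 9640 = 12050 torr; available 21400 torr, so NH3 is limiting.
P(O2) remaining = 21400 − (5/4) × 9640 = 9350 torr
P(gaseous products) = (4+6)/4 × 9640 = 24100 torr
P_total at 621 °C = 9350 + 24100 = 33450 torr
Scaling to 568 °C: P = 33450 × 841.15/894.15 = 31470 torr

31500 torr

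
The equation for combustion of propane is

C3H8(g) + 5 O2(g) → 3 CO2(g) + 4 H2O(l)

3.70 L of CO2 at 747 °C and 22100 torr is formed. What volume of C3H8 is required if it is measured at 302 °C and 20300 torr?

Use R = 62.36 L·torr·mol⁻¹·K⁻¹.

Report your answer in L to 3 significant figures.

n(CO2) = PV/RT = (22100 × 3.70) / (62.36 × 1020.15) = 1.285 mol
n(C3H8) = (1/3) × 1.285 = 0.4283 mol
V = nRT/P = 0.4283 × 62.36 × 575.15 / 20300 = 0.7567 L

0.757 L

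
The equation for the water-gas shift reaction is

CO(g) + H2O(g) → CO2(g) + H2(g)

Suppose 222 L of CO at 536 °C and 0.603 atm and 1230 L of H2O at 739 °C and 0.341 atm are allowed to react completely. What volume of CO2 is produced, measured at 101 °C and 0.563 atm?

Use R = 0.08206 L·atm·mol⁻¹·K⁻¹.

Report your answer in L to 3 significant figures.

n(CO) = PV/RT = (0.603 × 222) / (0.08206 × 809.15) = 2.016 mol
n(H2O) = PV/RT = (0.341 × 1230) / (0.08206 × 1012.15) = 5.050 mol
For 2.016 mol CO, stoichiometry requires (1/1) × 2.016 = 2.016 mol H2O; 5.050 mol is available, so CO is limiting.
n(CO2) = (1/1) × 2.016 = 2.016 mol
V(CO2) = nRT/P = 2.016 × 0.08206 × 374.15 / 0.563 = 109.9 L

110 L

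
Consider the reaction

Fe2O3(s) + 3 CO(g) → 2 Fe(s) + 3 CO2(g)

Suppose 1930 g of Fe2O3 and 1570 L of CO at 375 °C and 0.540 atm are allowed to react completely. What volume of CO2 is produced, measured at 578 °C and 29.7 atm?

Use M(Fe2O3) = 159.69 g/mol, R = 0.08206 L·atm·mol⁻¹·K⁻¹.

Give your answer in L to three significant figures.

37.5 L

n(Fe2O3) = 1930 / 159.69 = 12.09 mol
n(CO) = PV/RT = (0.540 × 1570) / (0.08206 × 648.15) = 15.94 mol
For 12.09 mol Fe2O3, stoichiometry requires (3/1) × 12.09 = 36.27 mol CO; 15.94 mol is available, so CO is limiting.
n(CO2) = (3/3) × 15.94 = 15.94 mol
V(CO2) = nRT/P = 15.94 × 0.08206 × 851.15 / 29.7 = 37.49 L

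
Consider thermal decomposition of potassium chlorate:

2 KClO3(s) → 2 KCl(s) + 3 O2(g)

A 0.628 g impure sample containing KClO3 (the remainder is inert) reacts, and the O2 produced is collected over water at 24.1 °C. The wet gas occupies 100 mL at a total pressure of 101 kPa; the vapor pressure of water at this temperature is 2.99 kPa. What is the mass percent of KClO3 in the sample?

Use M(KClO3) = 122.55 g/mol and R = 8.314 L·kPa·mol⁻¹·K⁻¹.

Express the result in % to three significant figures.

P(O2) = 101 − 2.99 = 98.01 kPa
n(O2) = PV/RT = (98.01 × 0.1000) / (8.314 × 297.25) = 0.003966 mol
n(KClO3) = (2/3) × 0.003966 = 0.002644 mol
m(KClO3) = 0.002644 × 122.55 = 0.3240 g
%KClO3 = 0.3240 / 0.628 × 100 = 51.59%

51.6 %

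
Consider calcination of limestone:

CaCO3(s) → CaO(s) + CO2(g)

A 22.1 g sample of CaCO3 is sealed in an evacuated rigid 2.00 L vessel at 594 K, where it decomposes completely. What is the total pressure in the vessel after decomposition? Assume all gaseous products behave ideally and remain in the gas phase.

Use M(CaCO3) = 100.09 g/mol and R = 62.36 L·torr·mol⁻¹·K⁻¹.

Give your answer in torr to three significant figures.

n(CaCO3) = 22.1 / 100.09 = 0.2208 mol
n(gas produced) = (1/1) × 0.2208 = 0.2208 mol
P = nRT/V = 0.2208 × 62.36 × 594 / 2.00 = 4089 torr

4090 torr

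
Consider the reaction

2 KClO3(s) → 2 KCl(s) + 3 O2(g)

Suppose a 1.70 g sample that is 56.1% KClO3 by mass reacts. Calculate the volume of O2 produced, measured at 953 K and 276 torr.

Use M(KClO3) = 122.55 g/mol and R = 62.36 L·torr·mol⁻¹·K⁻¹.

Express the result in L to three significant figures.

mass of KClO3 = 1.70 × 56.1/100 = 0.9537 g
n(KClO3) = 0.9537 / 122.55 = 0.007782 mol
n(O2) = (3/2) × 0.007782 = 0.01167 mol
V = nRT/P = 0.01167 × 62.36 × 953 / 276 = 2.513 L

2.51 L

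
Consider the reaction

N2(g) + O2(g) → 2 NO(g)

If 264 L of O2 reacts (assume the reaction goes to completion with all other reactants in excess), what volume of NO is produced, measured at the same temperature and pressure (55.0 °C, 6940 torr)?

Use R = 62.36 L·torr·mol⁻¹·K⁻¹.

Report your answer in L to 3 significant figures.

At constant T and P, gas volumes are in the mole ratio: V(NO) = (2/1) × 264 = 528.0 L

528 L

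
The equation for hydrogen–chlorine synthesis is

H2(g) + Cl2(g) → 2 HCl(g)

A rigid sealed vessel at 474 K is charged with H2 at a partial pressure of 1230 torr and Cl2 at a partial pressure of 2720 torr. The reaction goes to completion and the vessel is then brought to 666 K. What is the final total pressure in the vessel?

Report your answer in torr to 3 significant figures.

At constant V, partial pressures at 474 K are proportional to moles, so apply stoichiometry directly to pressures.
P(Cl2) required for 1230 torr of H2 = (1/1) × 1230 = 1230 torr; available 2720 torr, so H2 is limiting.
P(Cl2) remaining = 2720 − (1/1) × 1230 = 1490 torr
P(gaseous products) = (2)/1 × 1230 = 2460 torr
P_total at 474 K = 1490 + 2460 = 3950 torr
Scaling to 666 K: P = 3950 × 666/474 = 5550 torr

5550 torr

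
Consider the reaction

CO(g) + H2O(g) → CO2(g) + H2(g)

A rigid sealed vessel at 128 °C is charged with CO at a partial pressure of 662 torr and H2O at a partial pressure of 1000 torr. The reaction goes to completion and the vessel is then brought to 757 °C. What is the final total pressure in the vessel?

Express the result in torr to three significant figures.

Because the vessel is rigid and T is held at 128 °C, work the stoichiometry in partial pressures (P_i = n_iRT/V).
P(H2O) required for 662 torr of CO = (1/1) × 662 = 662.0 torr; available 1000 torr, so CO is limiting.
P(H2O) remaining = 1000 − (1/1) × 662 = 338.0 torr
P(gaseous products) = (1+1)/1 × 662 = 1324 torr
P_total at 128 °C = 338.0 + 1324 = 1662 torr
Scaling to 757 °C: P = 1662 × 1030.15/401.15 = 4268 torr

4270 torr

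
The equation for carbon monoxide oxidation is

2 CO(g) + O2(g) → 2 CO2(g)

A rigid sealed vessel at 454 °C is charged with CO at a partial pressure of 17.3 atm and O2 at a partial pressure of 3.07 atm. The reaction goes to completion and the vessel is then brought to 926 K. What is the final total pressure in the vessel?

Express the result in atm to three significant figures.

With V and T fixed, P_i ∝ n_i, so the mole ratios apply directly to partial pressures at 454 °C.
P(O2) required for 17.3 atm of CO = (1/2) × 17.3 = 8.650 atm; available 3.07 atm, so O2 is limiting.
P(CO) remaining = 17.3 − (2/1) × 3.07 = 11.16 atm
P(gaseous products) = (2)/1 × 3.07 = 6.140 atm
P_total at 454 °C = 11.16 + 6.140 = 17.30 atm
Scaling to 926 K: P = 17.30 × 926/727.15 = 22.03 atm

22.0 atm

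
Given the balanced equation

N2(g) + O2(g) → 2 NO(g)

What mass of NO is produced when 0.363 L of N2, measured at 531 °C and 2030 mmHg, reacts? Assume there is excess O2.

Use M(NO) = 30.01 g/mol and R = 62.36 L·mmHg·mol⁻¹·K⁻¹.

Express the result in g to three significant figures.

n(N2) = PV/RT = (2030 × 0.363) / (62.36 × 804.15) = 0.01469 mol
n(NO) = (2/1) × 0.01469 = 0.02938 mol
m(NO) = 0.02938 × 30.01 = 0.8817 g

0.882 g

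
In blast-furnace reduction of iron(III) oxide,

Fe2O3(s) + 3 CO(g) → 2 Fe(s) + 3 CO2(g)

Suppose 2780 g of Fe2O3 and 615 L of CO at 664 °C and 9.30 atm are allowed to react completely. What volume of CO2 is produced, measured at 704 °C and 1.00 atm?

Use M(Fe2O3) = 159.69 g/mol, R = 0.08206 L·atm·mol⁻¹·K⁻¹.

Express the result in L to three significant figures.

n(Fe2O3) = 2780 / 159.69 = 17.41 mol
n(CO) = PV/RT = (9.30 × 615) / (0.08206 × 937.15) = 74.37 mol
For 17.41 mol Fe2O3, stoichiometry requires (3/1) × 17.41 = 52.23 mol CO; 74.37 mol is available, so Fe2O3 is limiting.
n(CO2) = (3/1) × 17.41 = 52.23 mol
V(CO2) = nRT/P = 52.23 × 0.08206 × 977.15 / 1.00 = 4188 L

4190 L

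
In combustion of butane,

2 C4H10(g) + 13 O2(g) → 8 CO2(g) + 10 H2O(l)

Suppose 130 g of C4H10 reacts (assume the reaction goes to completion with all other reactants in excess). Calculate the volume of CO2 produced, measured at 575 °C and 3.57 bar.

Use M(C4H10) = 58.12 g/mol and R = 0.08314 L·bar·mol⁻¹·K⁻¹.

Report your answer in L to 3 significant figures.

177 L

n(C4H10) = 130.0 / 58.12 = 2.237 mol
n(CO2) = (8/2) × 2.237 = 8.948 mol
V = nRT/P = 8.948 × 0.08314 × 848.15 / 3.57 = 176.7 L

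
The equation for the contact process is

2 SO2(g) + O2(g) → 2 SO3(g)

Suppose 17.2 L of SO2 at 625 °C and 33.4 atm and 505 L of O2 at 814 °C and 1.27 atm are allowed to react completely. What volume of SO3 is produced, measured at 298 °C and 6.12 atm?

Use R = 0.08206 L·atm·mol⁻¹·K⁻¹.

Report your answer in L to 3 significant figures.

n(SO2) = PV/RT = (33.4 × 17.2) / (0.08206 × 898.15) = 7.795 mol
n(O2) = PV/RT = (1.27 × 505) / (0.08206 × 1087.15) = 7.189 mol
For 7.795 mol SO2, stoichiometry requires (1/2) × 7.795 = 3.897 mol O2; 7.189 mol is available, so SO2 is limiting.
n(SO3) = (2/2) × 7.795 = 7.795 mol
V(SO3) = nRT/P = 7.795 × 0.08206 × 571.15 / 6.12 = 59.70 L

59.7 L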